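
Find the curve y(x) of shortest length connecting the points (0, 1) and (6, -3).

Arc-length functional: J[y] = ∫ sqrt(1 + (y')^2) dx.
Lagrangian L = sqrt(1 + (y')^2) has no explicit y dependence, so ∂L/∂y = 0 and the Euler-Lagrange equation gives
    d/dx( y' / sqrt(1 + (y')^2) ) = 0  ⇒  y' / sqrt(1 + (y')^2) = const.
Hence y' is constant, so y(x) is affine.
Fitting the endpoints (0, 1) and (6, -3):
    slope m = ((-3) − 1) / (6 − 0) = -2/3,
    intercept c = 1 − m·0 = 1.
Extremal: y(x) = (-2/3) x + 1.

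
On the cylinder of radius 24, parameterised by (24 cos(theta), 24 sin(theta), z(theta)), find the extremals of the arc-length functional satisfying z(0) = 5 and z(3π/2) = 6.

Parameterise the cylinder of radius R = 24 as
    r(θ) = (24 cos θ, 24 sin θ, z(θ)).
The arc-length element is
    ds = sqrt(576 + (dz/dθ)^2) dθ,
so the Lagrangian is L = sqrt(576 + z'^2).
L depends on z' only, not on z or θ, so ∂L/∂z = 0 and
    ∂L/∂z' = z' / sqrt(576 + z'^2).
The Euler-Lagrange equation gives
    d/dθ( z' / sqrt(576 + z'^2) ) = 0,
so z' is constant. Integrating once:
    z(θ) = a θ + b,
a helix on the cylinder (a straight line when the cylinder is unrolled). The constants a, b are determined by the endpoint conditions.
With endpoint conditions z(0) = 5 and z(3π/2) = 6: from z(0) = b we get b = 5, and a·3π/2 + 5 = 6 gives a = 2/(3π), so
    z(θ) = (2/(3π)) θ + 5.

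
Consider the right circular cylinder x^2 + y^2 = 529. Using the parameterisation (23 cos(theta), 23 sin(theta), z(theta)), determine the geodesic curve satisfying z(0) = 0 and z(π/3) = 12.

Parameterise the cylinder of radius R = 23 as
    r(θ) = (23 cos θ, 23 sin θ, z(θ)).
The arc-length element is
    ds = sqrt(529 + (dz/dθ)^2) dθ,
so the Lagrangian is L = sqrt(529 + z'^2).
L depends on z' only, not on z or θ, so ∂L/∂z = 0 and
    ∂L/∂z' = z' / sqrt(529 + z'^2).
The Euler-Lagrange equation gives
    d/dθ( z' / sqrt(529 + z'^2) ) = 0,
so z' is constant. Integrating once:
    z(θ) = a θ + b,
a helix on the cylinder (a straight line when the cylinder is unrolled). The constants a, b are determined by the endpoint conditions.
With endpoint conditions z(0) = 0 and z(π/3) = 12: from z(0) = b we get b = 0, and a·π/3 + 0 = 12 gives a = 36/π, so
    z(θ) = (36/π) θ.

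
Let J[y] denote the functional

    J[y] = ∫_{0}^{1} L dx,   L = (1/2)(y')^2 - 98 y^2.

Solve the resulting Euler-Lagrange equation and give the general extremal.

The Lagrangian is L = (1/2)(y')^2 - 98 y^2.
∂L/∂y = -196y.
∂L/∂y' = y'.
The Euler-Lagrange equation d/dx(∂L/∂y') − ∂L/∂y = 0 becomes:
    y'' + 196 y = 0
General solution: y(x) = A sin(14x) + B cos(14x), where A and B are arbitrary constants fixed by the endpoint conditions.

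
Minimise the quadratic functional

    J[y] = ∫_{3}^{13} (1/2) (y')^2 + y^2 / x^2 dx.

The Lagrangian is L = (1/2) (y')^2 + y^2 / x^2.
Compute ∂L/∂y = 2y/x^2, ∂L/∂y' = y'.
The Euler-Lagrange equation d/dx(∂L/∂y') − ∂L/∂y = 0 reduces to
    y'' − 2/x^2 · y = 0  (x > 0).
Its general solution is
    y(x) = A x^2 + B / x,
with A, B fixed by the endpoint conditions.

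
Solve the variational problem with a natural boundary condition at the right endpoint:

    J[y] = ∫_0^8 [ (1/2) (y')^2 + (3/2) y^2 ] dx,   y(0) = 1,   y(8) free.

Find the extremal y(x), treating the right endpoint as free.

The Lagrangian L = (1/2) (y')^2 + (3/2) y^2 gives
    ∂L/∂y = 3 y,   ∂L/∂y' = y'.
Euler-Lagrange: y'' − 3 y = 0.
With k = sqrt(3), the general solution is
    y(x) = A cosh(sqrt(3) x) + B sinh(sqrt(3) x).
Fixed left endpoint y(0) = 1 ⇒ A = 1.
The right endpoint x = 8 is free, so the natural (transversality) condition is ∂L/∂y' |_{x=8} = 0, i.e. y'(8) = 0.
Compute y'(x) = A k sinh(k x) + B k cosh(k x), so
    y'(8) = A k sinh(k·8) + B k cosh(k·8) = 0
    ⇒ B = −A tanh(k·8) = − tanh(sqrt(3)·8).
Therefore the extremal is
    y(x) = cosh(sqrt(3) x) − tanh(sqrt(3)·8) sinh(sqrt(3) x).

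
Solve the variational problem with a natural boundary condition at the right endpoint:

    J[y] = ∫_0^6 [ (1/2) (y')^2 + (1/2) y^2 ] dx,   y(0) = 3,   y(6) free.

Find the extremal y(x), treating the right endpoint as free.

The Lagrangian L = (1/2) (y')^2 + (1/2) y^2 gives
    ∂L/∂y = 1 y,   ∂L/∂y' = y'.
Euler-Lagrange: y'' − y = 0.
With k = 1, the general solution is
    y(x) = A cosh(x) + B sinh(x).
Fixed left endpoint y(0) = 3 ⇒ A = 3.
The right endpoint x = 6 is free, so the natural (transversality) condition is ∂L/∂y' |_{x=6} = 0, i.e. y'(6) = 0.
Compute y'(x) = A k sinh(k x) + B k cosh(k x), so
    y'(6) = A k sinh(k·6) + B k cosh(k·6) = 0
    ⇒ B = −A tanh(k·6) = − 3 tanh(1·6).
Therefore the extremal is
    y(x) = 3 cosh(1 x) − 3 tanh(1·6) sinh(1 x).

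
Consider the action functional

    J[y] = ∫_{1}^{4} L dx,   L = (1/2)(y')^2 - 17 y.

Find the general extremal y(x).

The Lagrangian is L = (1/2)(y')^2 - 17 y.
∂L/∂y = -17.
∂L/∂y' = y'.
The Euler-Lagrange equation d/dx(∂L/∂y') − ∂L/∂y = 0 becomes:
    y'' + 17 = 0
General solution: y(x) = -(17/2) x^2 + A x + B, where A and B are arbitrary constants fixed by the endpoint conditions.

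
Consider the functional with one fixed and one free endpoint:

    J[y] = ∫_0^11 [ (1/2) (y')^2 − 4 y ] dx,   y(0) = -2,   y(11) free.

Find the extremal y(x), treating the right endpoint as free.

The Lagrangian L = (1/2) (y')^2 − 4 y gives
    ∂L/∂y = −4,   ∂L/∂y' = y'.
Euler-Lagrange: d/dx(y') − (−4) = 0, i.e. y'' + 4 = 0, so
    y(x) = −(4/2) x^2 + C1 x + C2.
Fixed left endpoint y(0) = -2 ⇒ C2 = -2.
The right endpoint x = 11 is free, so the natural (transversality) condition is ∂L/∂y' |_{x=11} = 0, i.e. y'(11) = 0.
Compute y'(x) = −4 x + C1, so y'(11) = −44 + C1 = 0 ⇒ C1 = 44.
Therefore the extremal is
    y(x) = −2 x^2 + 44 x − 2.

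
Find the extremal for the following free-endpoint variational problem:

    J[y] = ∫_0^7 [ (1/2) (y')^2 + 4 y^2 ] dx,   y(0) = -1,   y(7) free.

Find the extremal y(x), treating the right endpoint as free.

The Lagrangian L = (1/2) (y')^2 + 4 y^2 gives
    ∂L/∂y = 8 y,   ∂L/∂y' = y'.
Euler-Lagrange: y'' − 8 y = 0.
With k = sqrt(8), the general solution is
    y(x) = A cosh(sqrt(8) x) + B sinh(sqrt(8) x).
Fixed left endpoint y(0) = -1 ⇒ A = -1.
The right endpoint x = 7 is free, so the natural (transversality) condition is ∂L/∂y' |_{x=7} = 0, i.e. y'(7) = 0.
Compute y'(x) = A k sinh(k x) + B k cosh(k x), so
    y'(7) = A k sinh(k·7) + B k cosh(k·7) = 0
    ⇒ B = −A tanh(k·7) = tanh(sqrt(8)·7).
Therefore the extremal is
    y(x) = −cosh(sqrt(8) x) + tanh(sqrt(8)·7) sinh(sqrt(8) x).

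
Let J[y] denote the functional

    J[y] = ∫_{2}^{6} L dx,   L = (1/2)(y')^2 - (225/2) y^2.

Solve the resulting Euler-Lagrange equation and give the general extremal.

The Lagrangian is L = (1/2)(y')^2 - (225/2) y^2.
∂L/∂y = -225y.
∂L/∂y' = y'.
The Euler-Lagrange equation d/dx(∂L/∂y') − ∂L/∂y = 0 becomes:
    y'' + 225 y = 0
General solution: y(x) = A sin(15x) + B cos(15x), where A and B are arbitrary constants fixed by the endpoint conditions.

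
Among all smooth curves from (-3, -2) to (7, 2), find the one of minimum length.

Arc-length functional: J[y] = ∫ sqrt(1 + (y')^2) dx.
Lagrangian L = sqrt(1 + (y')^2) has no explicit y dependence, so ∂L/∂y = 0 and the Euler-Lagrange equation gives
    d/dx( y' / sqrt(1 + (y')^2) ) = 0  ⇒  y' / sqrt(1 + (y')^2) = const.
Hence y' is constant, so y(x) is affine.
Fitting the endpoints (-3, -2) and (7, 2):
    slope m = (2 − (-2)) / (7 − (-3)) = 2/5,
    intercept c = (-2) − m·(-3) = -4/5.
Extremal: y(x) = (2/5) x - 4/5.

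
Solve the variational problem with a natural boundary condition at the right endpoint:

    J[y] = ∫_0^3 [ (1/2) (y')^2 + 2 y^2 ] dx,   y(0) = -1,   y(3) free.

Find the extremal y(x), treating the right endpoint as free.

The Lagrangian L = (1/2) (y')^2 + 2 y^2 gives
    ∂L/∂y = 4 y,   ∂L/∂y' = y'.
Euler-Lagrange: y'' − 4 y = 0.
With k = 2, the general solution is
    y(x) = A cosh(2 x) + B sinh(2 x).
Fixed left endpoint y(0) = -1 ⇒ A = -1.
The right endpoint x = 3 is free, so the natural (transversality) condition is ∂L/∂y' |_{x=3} = 0, i.e. y'(3) = 0.
Compute y'(x) = A k sinh(k x) + B k cosh(k x), so
    y'(3) = A k sinh(k·3) + B k cosh(k·3) = 0
    ⇒ B = −A tanh(k·3) = tanh(2·3).
Therefore the extremal is
    y(x) = −cosh(2 x) + tanh(2·3) sinh(2 x).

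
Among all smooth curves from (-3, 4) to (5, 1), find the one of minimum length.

Arc-length functional: J[y] = ∫ sqrt(1 + (y')^2) dx.
Lagrangian L = sqrt(1 + (y')^2) has no explicit y dependence, so ∂L/∂y = 0 and the Euler-Lagrange equation gives
    d/dx( y' / sqrt(1 + (y')^2) ) = 0  ⇒  y' / sqrt(1 + (y')^2) = const.
Hence y' is constant, so y(x) is affine.
Fitting the endpoints (-3, 4) and (5, 1):
    slope m = (1 − 4) / (5 − (-3)) = -3/8,
    intercept c = 4 − m·(-3) = 23/8.
Extremal: y(x) = (-3/8) x + 23/8.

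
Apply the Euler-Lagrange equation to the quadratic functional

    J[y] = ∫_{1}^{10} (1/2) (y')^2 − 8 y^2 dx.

The Lagrangian is L = (1/2) (y')^2 − 8 y^2.
Compute ∂L/∂y = -16y, ∂L/∂y' = y'.
The Euler-Lagrange equation d/dx(∂L/∂y') − ∂L/∂y = 0 reduces to
    y'' + 16 y = 0.
Its general solution is
    y(x) = A sin(4x) + B cos(4x),
with A, B fixed by the endpoint conditions.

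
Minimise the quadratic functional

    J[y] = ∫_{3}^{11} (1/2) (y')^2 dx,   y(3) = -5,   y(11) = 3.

The Lagrangian is L = (1/2) (y')^2.
Compute ∂L/∂y = 0, ∂L/∂y' = y'.
The Euler-Lagrange equation d/dx(∂L/∂y') − ∂L/∂y = 0 reduces to
    y'' = 0.
Its general solution is
    y(x) = A x + B,
with A, B fixed by the endpoint conditions.
Applying the endpoint conditions y(3) = -5 and y(11) = 3: solve A·3 + B = -5 and A·11 + B = 3. Subtracting gives A(11 − 3) = 3 − -5, so A = 1, and B = -5 − A·3 = -8. Therefore
    y(x) = x - 8.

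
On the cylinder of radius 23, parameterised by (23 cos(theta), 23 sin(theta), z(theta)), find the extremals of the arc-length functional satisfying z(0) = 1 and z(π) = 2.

Parameterise the cylinder of radius R = 23 as
    r(θ) = (23 cos θ, 23 sin θ, z(θ)).
The arc-length element is
    ds = sqrt(529 + (dz/dθ)^2) dθ,
so the Lagrangian is L = sqrt(529 + z'^2).
L depends on z' only, not on z or θ, so ∂L/∂z = 0 and
    ∂L/∂z' = z' / sqrt(529 + z'^2).
The Euler-Lagrange equation gives
    d/dθ( z' / sqrt(529 + z'^2) ) = 0,
so z' is constant. Integrating once:
    z(θ) = a θ + b,
a helix on the cylinder (a straight line when the cylinder is unrolled). The constants a, b are determined by the endpoint conditions.
With endpoint conditions z(0) = 1 and z(π) = 2: from z(0) = b we get b = 1, and a·π + 1 = 2 gives a = 1/π, so
    z(θ) = (1/π) θ + 1.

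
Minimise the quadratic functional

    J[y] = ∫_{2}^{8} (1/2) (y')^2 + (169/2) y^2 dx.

The Lagrangian is L = (1/2) (y')^2 + (169/2) y^2.
Compute ∂L/∂y = 169y, ∂L/∂y' = y'.
The Euler-Lagrange equation d/dx(∂L/∂y') − ∂L/∂y = 0 reduces to
    y'' − 169 y = 0.
Its general solution is
    y(x) = A e^(13x) + B e^(−13x),
with A, B fixed by the endpoint conditions.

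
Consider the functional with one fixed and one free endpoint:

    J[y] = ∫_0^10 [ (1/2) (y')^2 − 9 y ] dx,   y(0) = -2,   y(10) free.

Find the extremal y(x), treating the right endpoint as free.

The Lagrangian L = (1/2) (y')^2 − 9 y gives
    ∂L/∂y = −9,   ∂L/∂y' = y'.
Euler-Lagrange: d/dx(y') − (−9) = 0, i.e. y'' + 9 = 0, so
    y(x) = −(9/2) x^2 + C1 x + C2.
Fixed left endpoint y(0) = -2 ⇒ C2 = -2.
The right endpoint x = 10 is free, so the natural (transversality) condition is ∂L/∂y' |_{x=10} = 0, i.e. y'(10) = 0.
Compute y'(x) = −9 x + C1, so y'(10) = −90 + C1 = 0 ⇒ C1 = 90.
Therefore the extremal is
    y(x) = −(9/2) x^2 + 90 x − 2.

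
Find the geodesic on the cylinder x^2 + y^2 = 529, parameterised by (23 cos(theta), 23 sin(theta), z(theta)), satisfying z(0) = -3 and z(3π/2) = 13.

Parameterise the cylinder of radius R = 23 as
    r(θ) = (23 cos θ, 23 sin θ, z(θ)).
The arc-length element is
    ds = sqrt(529 + (dz/dθ)^2) dθ,
so the Lagrangian is L = sqrt(529 + z'^2).
L depends on z' only, not on z or θ, so ∂L/∂z = 0 and
    ∂L/∂z' = z' / sqrt(529 + z'^2).
The Euler-Lagrange equation gives
    d/dθ( z' / sqrt(529 + z'^2) ) = 0,
so z' is constant. Integrating once:
    z(θ) = a θ + b,
a helix on the cylinder (a straight line when the cylinder is unrolled). The constants a, b are determined by the endpoint conditions.
With endpoint conditions z(0) = -3 and z(3π/2) = 13: from z(0) = b we get b = -3, and a·3π/2 + -3 = 13 gives a = 32/(3π), so
    z(θ) = (32/(3π)) θ − 3.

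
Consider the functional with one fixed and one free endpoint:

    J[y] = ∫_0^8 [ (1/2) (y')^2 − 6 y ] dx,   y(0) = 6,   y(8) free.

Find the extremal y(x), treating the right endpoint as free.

The Lagrangian L = (1/2) (y')^2 − 6 y gives
    ∂L/∂y = −6,   ∂L/∂y' = y'.
Euler-Lagrange: d/dx(y') − (−6) = 0, i.e. y'' + 6 = 0, so
    y(x) = −(6/2) x^2 + C1 x + C2.
Fixed left endpoint y(0) = 6 ⇒ C2 = 6.
The right endpoint x = 8 is free, so the natural (transversality) condition is ∂L/∂y' |_{x=8} = 0, i.e. y'(8) = 0.
Compute y'(x) = −6 x + C1, so y'(8) = −48 + C1 = 0 ⇒ C1 = 48.
Therefore the extremal is
    y(x) = −3 x^2 + 48 x + 6.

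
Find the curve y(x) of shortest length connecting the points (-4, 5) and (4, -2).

Arc-length functional: J[y] = ∫ sqrt(1 + (y')^2) dx.
Lagrangian L = sqrt(1 + (y')^2) has no explicit y dependence, so ∂L/∂y = 0 and the Euler-Lagrange equation gives
    d/dx( y' / sqrt(1 + (y')^2) ) = 0  ⇒  y' / sqrt(1 + (y')^2) = const.
Hence y' is constant, so y(x) is affine.
Fitting the endpoints (-4, 5) and (4, -2):
    slope m = ((-2) − 5) / (4 − (-4)) = -7/8,
    intercept c = 5 − m·(-4) = 3/2.
Extremal: y(x) = (-7/8) x + 3/2.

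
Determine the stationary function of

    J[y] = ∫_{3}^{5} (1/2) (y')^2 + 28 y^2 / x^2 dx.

The Lagrangian is L = (1/2) (y')^2 + 28 y^2 / x^2.
Compute ∂L/∂y = 56y/x^2, ∂L/∂y' = y'.
The Euler-Lagrange equation d/dx(∂L/∂y') − ∂L/∂y = 0 reduces to
    y'' − 56/x^2 · y = 0  (x > 0).
Its general solution is
    y(x) = A x^8 + B x^(-7),
with A, B fixed by the endpoint conditions.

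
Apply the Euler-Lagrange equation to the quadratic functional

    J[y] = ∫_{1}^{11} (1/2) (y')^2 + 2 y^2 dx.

The Lagrangian is L = (1/2) (y')^2 + 2 y^2.
Compute ∂L/∂y = 4y, ∂L/∂y' = y'.
The Euler-Lagrange equation d/dx(∂L/∂y') − ∂L/∂y = 0 reduces to
    y'' − 4 y = 0.
Its general solution is
    y(x) = A e^(2x) + B e^(−2x),
with A, B fixed by the endpoint conditions.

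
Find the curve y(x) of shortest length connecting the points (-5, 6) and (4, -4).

Arc-length functional: J[y] = ∫ sqrt(1 + (y')^2) dx.
Lagrangian L = sqrt(1 + (y')^2) has no explicit y dependence, so ∂L/∂y = 0 and the Euler-Lagrange equation gives
    d/dx( y' / sqrt(1 + (y')^2) ) = 0  ⇒  y' / sqrt(1 + (y')^2) = const.
Hence y' is constant, so y(x) is affine.
Fitting the endpoints (-5, 6) and (4, -4):
    slope m = ((-4) − 6) / (4 − (-5)) = -10/9,
    intercept c = 6 − m·(-5) = 4/9.
Extremal: y(x) = (-10/9) x + 4/9.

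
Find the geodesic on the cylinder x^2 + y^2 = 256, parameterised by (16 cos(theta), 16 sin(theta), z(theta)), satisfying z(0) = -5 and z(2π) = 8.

Parameterise the cylinder of radius R = 16 as
    r(θ) = (16 cos θ, 16 sin θ, z(θ)).
The arc-length element is
    ds = sqrt(256 + (dz/dθ)^2) dθ,
so the Lagrangian is L = sqrt(256 + z'^2).
L depends on z' only, not on z or θ, so ∂L/∂z = 0 and
    ∂L/∂z' = z' / sqrt(256 + z'^2).
The Euler-Lagrange equation gives
    d/dθ( z' / sqrt(256 + z'^2) ) = 0,
so z' is constant. Integrating once:
    z(θ) = a θ + b,
a helix on the cylinder (a straight line when the cylinder is unrolled). The constants a, b are determined by the endpoint conditions.
With endpoint conditions z(0) = -5 and z(2π) = 8: from z(0) = b we get b = -5, and a·2π + -5 = 8 gives a = 13/(2π), so
    z(θ) = (13/(2π)) θ − 5.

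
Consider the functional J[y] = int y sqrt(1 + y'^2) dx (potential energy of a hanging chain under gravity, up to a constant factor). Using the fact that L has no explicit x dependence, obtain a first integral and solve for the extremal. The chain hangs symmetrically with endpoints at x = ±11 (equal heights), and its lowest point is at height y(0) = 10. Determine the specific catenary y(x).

The Lagrangian L(y, y') = y sqrt(1 + y'^2) has no explicit x dependence, so the Beltrami identity applies:
    L − y' ∂L/∂y' = C.
Compute ∂L/∂y' = y · y' / sqrt(1 + y'^2). Then
    L − y' ∂L/∂y'
    = y sqrt(1 + y'^2) − y · y'^2 / sqrt(1 + y'^2)
    = y (1 + y'^2 − y'^2) / sqrt(1 + y'^2)
    = y / sqrt(1 + y'^2) = C.
Squaring gives y^2 = C^2 (1 + y'^2), i.e.
    y'^2 = y^2 / C^2 − 1.
Separating variables,
    dy / sqrt(y^2 − C^2) = dx / C,
and integrating gives arccosh(y / C) = (x − a)/C, so
    y(x) = C cosh((x − a)/C),
the catenary. The constants C and a are fixed by the two endpoint conditions (and, for the hanging-chain problem, the length constraint selects C).
Now fit the given data. The endpoints x = ±11 are symmetric at equal height, so the catenary is even about its minimum: a = 0 and y(x) = C cosh(x/C). The lowest point is y(0) = C cosh(0) = C, and we are told y(0) = 10, so C = 10. Therefore
    y(x) = 10 cosh(x/10),
and at the endpoints
    y(±11) = 10 cosh(11/10).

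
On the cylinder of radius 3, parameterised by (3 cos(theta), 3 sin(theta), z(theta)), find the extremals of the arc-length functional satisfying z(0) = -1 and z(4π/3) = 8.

Parameterise the cylinder of radius R = 3 as
    r(θ) = (3 cos θ, 3 sin θ, z(θ)).
The arc-length element is
    ds = sqrt(9 + (dz/dθ)^2) dθ,
so the Lagrangian is L = sqrt(9 + z'^2).
L depends on z' only, not on z or θ, so ∂L/∂z = 0 and
    ∂L/∂z' = z' / sqrt(9 + z'^2).
The Euler-Lagrange equation gives
    d/dθ( z' / sqrt(9 + z'^2) ) = 0,
so z' is constant. Integrating once:
    z(θ) = a θ + b,
a helix on the cylinder (a straight line when the cylinder is unrolled). The constants a, b are determined by the endpoint conditions.
With endpoint conditions z(0) = -1 and z(4π/3) = 8: from z(0) = b we get b = -1, and a·4π/3 + -1 = 8 gives a = 27/(4π), so
    z(θ) = (27/(4π)) θ − 1.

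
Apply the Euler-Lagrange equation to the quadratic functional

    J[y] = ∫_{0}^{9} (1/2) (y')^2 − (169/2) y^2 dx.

The Lagrangian is L = (1/2) (y')^2 − (169/2) y^2.
Compute ∂L/∂y = -169y, ∂L/∂y' = y'.
The Euler-Lagrange equation d/dx(∂L/∂y') − ∂L/∂y = 0 reduces to
    y'' + 169 y = 0.
Its general solution is
    y(x) = A sin(13x) + B cos(13x),
with A, B fixed by the endpoint conditions.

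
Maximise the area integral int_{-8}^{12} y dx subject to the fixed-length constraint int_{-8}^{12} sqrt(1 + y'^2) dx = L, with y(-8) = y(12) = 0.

Set up the augmented Lagrangian using a multiplier λ for the length constraint:
    F(y, y') = y − λ sqrt(1 + y'^2).
F has no explicit x dependence, so the Beltrami identity yields a first integral
    F − y' ∂F/∂y' = C.
Compute ∂F/∂y' = −λ y' / sqrt(1 + y'^2). Then
    y − λ sqrt(1 + y'^2) + λ y'^2 / sqrt(1 + y'^2) = C
    ⇒  y − λ / sqrt(1 + y'^2) = C.
Solving for y' and integrating gives
    (x − a)^2 + (y − b)^2 = λ^2,
a circular arc of radius λ. The constants a, b are determined by the endpoint conditions y(-8) = y(12) = 0, and λ is fixed implicitly by the length constraint
    ∫_{-8}^{12} sqrt(1 + y'^2) dx = L.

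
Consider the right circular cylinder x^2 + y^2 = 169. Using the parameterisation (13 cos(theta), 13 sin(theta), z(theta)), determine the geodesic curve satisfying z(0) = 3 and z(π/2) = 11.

Parameterise the cylinder of radius R = 13 as
    r(θ) = (13 cos θ, 13 sin θ, z(θ)).
The arc-length element is
    ds = sqrt(169 + (dz/dθ)^2) dθ,
so the Lagrangian is L = sqrt(169 + z'^2).
L depends on z' only, not on z or θ, so ∂L/∂z = 0 and
    ∂L/∂z' = z' / sqrt(169 + z'^2).
The Euler-Lagrange equation gives
    d/dθ( z' / sqrt(169 + z'^2) ) = 0,
so z' is constant. Integrating once:
    z(θ) = a θ + b,
a helix on the cylinder (a straight line when the cylinder is unrolled). The constants a, b are determined by the endpoint conditions.
With endpoint conditions z(0) = 3 and z(π/2) = 11: from z(0) = b we get b = 3, and a·π/2 + 3 = 11 gives a = 16/π, so
    z(θ) = (16/π) θ + 3.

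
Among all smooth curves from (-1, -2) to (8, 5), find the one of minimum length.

Arc-length functional: J[y] = ∫ sqrt(1 + (y')^2) dx.
Lagrangian L = sqrt(1 + (y')^2) has no explicit y dependence, so ∂L/∂y = 0 and the Euler-Lagrange equation gives
    d/dx( y' / sqrt(1 + (y')^2) ) = 0  ⇒  y' / sqrt(1 + (y')^2) = const.
Hence y' is constant, so y(x) is affine.
Fitting the endpoints (-1, -2) and (8, 5):
    slope m = (5 − (-2)) / (8 − (-1)) = 7/9,
    intercept c = (-2) − m·(-1) = -11/9.
Extremal: y(x) = (7/9) x - 11/9.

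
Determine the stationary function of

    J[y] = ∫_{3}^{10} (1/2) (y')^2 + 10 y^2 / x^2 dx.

The Lagrangian is L = (1/2) (y')^2 + 10 y^2 / x^2.
Compute ∂L/∂y = 20y/x^2, ∂L/∂y' = y'.
The Euler-Lagrange equation d/dx(∂L/∂y') − ∂L/∂y = 0 reduces to
    y'' − 20/x^2 · y = 0  (x > 0).
Its general solution is
    y(x) = A x^5 + B x^(-4),
with A, B fixed by the endpoint conditions.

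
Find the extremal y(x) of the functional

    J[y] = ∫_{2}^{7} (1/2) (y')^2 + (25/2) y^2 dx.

The Lagrangian is L = (1/2) (y')^2 + (25/2) y^2.
Compute ∂L/∂y = 25y, ∂L/∂y' = y'.
The Euler-Lagrange equation d/dx(∂L/∂y') − ∂L/∂y = 0 reduces to
    y'' − 25 y = 0.
Its general solution is
    y(x) = A e^(5x) + B e^(−5x),
with A, B fixed by the endpoint conditions.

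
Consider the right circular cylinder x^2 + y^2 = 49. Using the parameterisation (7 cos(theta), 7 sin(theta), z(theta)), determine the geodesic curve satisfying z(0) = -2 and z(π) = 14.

Parameterise the cylinder of radius R = 7 as
    r(θ) = (7 cos θ, 7 sin θ, z(θ)).
The arc-length element is
    ds = sqrt(49 + (dz/dθ)^2) dθ,
so the Lagrangian is L = sqrt(49 + z'^2).
L depends on z' only, not on z or θ, so ∂L/∂z = 0 and
    ∂L/∂z' = z' / sqrt(49 + z'^2).
The Euler-Lagrange equation gives
    d/dθ( z' / sqrt(49 + z'^2) ) = 0,
so z' is constant. Integrating once:
    z(θ) = a θ + b,
a helix on the cylinder (a straight line when the cylinder is unrolled). The constants a, b are determined by the endpoint conditions.
With endpoint conditions z(0) = -2 and z(π) = 14: from z(0) = b we get b = -2, and a·π + -2 = 14 gives a = 16/π, so
    z(θ) = (16/π) θ − 2.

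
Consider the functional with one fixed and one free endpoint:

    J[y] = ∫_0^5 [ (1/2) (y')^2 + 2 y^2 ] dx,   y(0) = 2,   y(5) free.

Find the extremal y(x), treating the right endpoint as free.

The Lagrangian L = (1/2) (y')^2 + 2 y^2 gives
    ∂L/∂y = 4 y,   ∂L/∂y' = y'.
Euler-Lagrange: y'' − 4 y = 0.
With k = 2, the general solution is
    y(x) = A cosh(2 x) + B sinh(2 x).
Fixed left endpoint y(0) = 2 ⇒ A = 2.
The right endpoint x = 5 is free, so the natural (transversality) condition is ∂L/∂y' |_{x=5} = 0, i.e. y'(5) = 0.
Compute y'(x) = A k sinh(k x) + B k cosh(k x), so
    y'(5) = A k sinh(k·5) + B k cosh(k·5) = 0
    ⇒ B = −A tanh(k·5) = − 2 tanh(2·5).
Therefore the extremal is
    y(x) = 2 cosh(2 x) − 2 tanh(2·5) sinh(2 x).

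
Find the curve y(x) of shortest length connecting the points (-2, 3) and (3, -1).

Arc-length functional: J[y] = ∫ sqrt(1 + (y')^2) dx.
Lagrangian L = sqrt(1 + (y')^2) has no explicit y dependence, so ∂L/∂y = 0 and the Euler-Lagrange equation gives
    d/dx( y' / sqrt(1 + (y')^2) ) = 0  ⇒  y' / sqrt(1 + (y')^2) = const.
Hence y' is constant, so y(x) is affine.
Fitting the endpoints (-2, 3) and (3, -1):
    slope m = ((-1) − 3) / (3 − (-2)) = -4/5,
    intercept c = 3 − m·(-2) = 7/5.
Extremal: y(x) = (-4/5) x + 7/5.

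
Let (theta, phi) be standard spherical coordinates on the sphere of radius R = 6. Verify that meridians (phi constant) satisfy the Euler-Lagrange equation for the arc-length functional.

On the sphere of radius R = 6 with spherical coordinates (θ, φ), the induced metric is
    ds^2 = 36(dθ^2 + sin^2(θ) dφ^2).
Using θ as the parameter, the arc-length functional becomes
    J[φ] = ∫ 6 sqrt(1 + sin^2(θ) (dφ/dθ)^2) dθ.
So L = 6 sqrt(1 + sin^2(θ) φ'^2). Compute
    ∂L/∂φ = 0  (L has no explicit φ dependence),
    ∂L/∂φ' = 6 sin^2(θ) φ' / sqrt(1 + sin^2(θ) φ'^2).
For the candidate φ(θ) = c (constant), φ' = 0, so ∂L/∂φ' evaluated along the candidate vanishes, and ∂L/∂φ is identically zero. Hence
    d/dθ(∂L/∂φ') − ∂L/∂φ = 0
is satisfied. Therefore meridians φ = const are extremals of arc length — they are geodesics on the sphere.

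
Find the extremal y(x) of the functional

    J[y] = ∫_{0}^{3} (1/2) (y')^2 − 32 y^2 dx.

The Lagrangian is L = (1/2) (y')^2 − 32 y^2.
Compute ∂L/∂y = -64y, ∂L/∂y' = y'.
The Euler-Lagrange equation d/dx(∂L/∂y') − ∂L/∂y = 0 reduces to
    y'' + 64 y = 0.
Its general solution is
    y(x) = A sin(8x) + B cos(8x),
with A, B fixed by the endpoint conditions.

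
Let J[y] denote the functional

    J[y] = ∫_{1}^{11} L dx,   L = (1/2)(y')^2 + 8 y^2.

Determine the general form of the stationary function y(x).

The Lagrangian is L = (1/2)(y')^2 + 8 y^2.
∂L/∂y = 16y.
∂L/∂y' = y'.
The Euler-Lagrange equation d/dx(∂L/∂y') − ∂L/∂y = 0 becomes:
    y'' - 16 y = 0
General solution: y(x) = A e^(4x) + B e^(-4x), where A and B are arbitrary constants fixed by the endpoint conditions.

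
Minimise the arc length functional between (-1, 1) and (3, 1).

Arc-length functional: J[y] = ∫ sqrt(1 + (y')^2) dx.
Lagrangian L = sqrt(1 + (y')^2) has no explicit y dependence, so ∂L/∂y = 0 and the Euler-Lagrange equation gives
    d/dx( y' / sqrt(1 + (y')^2) ) = 0  ⇒  y' / sqrt(1 + (y')^2) = const.
Hence y' is constant, so y(x) is affine.
Fitting the endpoints (-1, 1) and (3, 1):
    slope m = (1 − 1) / (3 − (-1)) = 0,
    intercept c = 1 − m·(-1) = 1.
Extremal: y(x) = 1.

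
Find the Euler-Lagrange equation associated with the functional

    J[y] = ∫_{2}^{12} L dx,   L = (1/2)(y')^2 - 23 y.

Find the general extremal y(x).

The Lagrangian is L = (1/2)(y')^2 - 23 y.
∂L/∂y = -23.
∂L/∂y' = y'.
The Euler-Lagrange equation d/dx(∂L/∂y') − ∂L/∂y = 0 becomes:
    y'' + 23 = 0
General solution: y(x) = -(23/2) x^2 + A x + B, where A and B are arbitrary constants fixed by the endpoint conditions.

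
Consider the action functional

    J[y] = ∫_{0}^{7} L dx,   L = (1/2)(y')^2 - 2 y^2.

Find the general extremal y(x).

The Lagrangian is L = (1/2)(y')^2 - 2 y^2.
∂L/∂y = -4y.
∂L/∂y' = y'.
The Euler-Lagrange equation d/dx(∂L/∂y') − ∂L/∂y = 0 becomes:
    y'' + 4 y = 0
General solution: y(x) = A sin(2x) + B cos(2x), where A and B are arbitrary constants fixed by the endpoint conditions.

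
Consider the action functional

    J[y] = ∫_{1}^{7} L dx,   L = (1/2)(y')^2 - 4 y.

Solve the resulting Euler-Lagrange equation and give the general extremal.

The Lagrangian is L = (1/2)(y')^2 - 4 y.
∂L/∂y = -4.
∂L/∂y' = y'.
The Euler-Lagrange equation d/dx(∂L/∂y') − ∂L/∂y = 0 becomes:
    y'' + 4 = 0
General solution: y(x) = -2 x^2 + A x + B, where A and B are arbitrary constants fixed by the endpoint conditions.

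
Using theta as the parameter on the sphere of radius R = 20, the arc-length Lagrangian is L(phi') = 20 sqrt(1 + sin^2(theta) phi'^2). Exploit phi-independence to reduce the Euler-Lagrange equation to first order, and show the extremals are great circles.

On the sphere of radius R = 20 with spherical coordinates (θ, φ), the induced metric is
    ds^2 = 400(dθ^2 + sin^2(θ) dφ^2).
Parameterise by θ; the arc-length functional is
    J[φ] = ∫ 20 sqrt(1 + sin^2(θ) (dφ/dθ)^2) dθ,
so L = 20 sqrt(1 + sin^2(θ) φ'^2). Compute
    ∂L/∂φ = 0  (L has no explicit φ dependence),
    ∂L/∂φ' = 20 sin^2(θ) φ' / sqrt(1 + sin^2(θ) φ'^2).
Since ∂L/∂φ = 0, the Euler-Lagrange equation
    d/dθ(∂L/∂φ') − ∂L/∂φ = 0
reduces to d/dθ(∂L/∂φ') = 0, i.e. the momentum conjugate to φ is conserved:
    20 sin^2(θ) φ' / sqrt(1 + sin^2(θ) φ'^2) = C.
The overall factor of 20 is constant, so dividing through gives Clairaut's relation sin^2(θ) φ' / sqrt(1 + sin^2(θ) φ'^2) = C' (with C' = C/20). Solving for φ' and integrating gives the great-circle family
    cot(θ) = A cos(φ − φ_0),
i.e. the intersection of the sphere with a plane through the origin. The two constants A and φ_0 (equivalently C and one phase) are fixed by the two endpoint conditions.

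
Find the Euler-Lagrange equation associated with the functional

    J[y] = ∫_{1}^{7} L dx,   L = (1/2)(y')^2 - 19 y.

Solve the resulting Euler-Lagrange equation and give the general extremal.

The Lagrangian is L = (1/2)(y')^2 - 19 y.
∂L/∂y = -19.
∂L/∂y' = y'.
The Euler-Lagrange equation d/dx(∂L/∂y') − ∂L/∂y = 0 becomes:
    y'' + 19 = 0
General solution: y(x) = -(19/2) x^2 + A x + B, where A and B are arbitrary constants fixed by the endpoint conditions.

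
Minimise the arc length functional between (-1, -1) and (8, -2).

Arc-length functional: J[y] = ∫ sqrt(1 + (y')^2) dx.
Lagrangian L = sqrt(1 + (y')^2) has no explicit y dependence, so ∂L/∂y = 0 and the Euler-Lagrange equation gives
    d/dx( y' / sqrt(1 + (y')^2) ) = 0  ⇒  y' / sqrt(1 + (y')^2) = const.
Hence y' is constant, so y(x) is affine.
Fitting the endpoints (-1, -1) and (8, -2):
    slope m = ((-2) − (-1)) / (8 − (-1)) = -1/9,
    intercept c = (-1) − m·(-1) = -10/9.
Extremal: y(x) = (-1/9) x - 10/9.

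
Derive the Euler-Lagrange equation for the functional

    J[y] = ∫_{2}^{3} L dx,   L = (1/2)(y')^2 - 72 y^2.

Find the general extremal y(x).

The Lagrangian is L = (1/2)(y')^2 - 72 y^2.
∂L/∂y = -144y.
∂L/∂y' = y'.
The Euler-Lagrange equation d/dx(∂L/∂y') − ∂L/∂y = 0 becomes:
    y'' + 144 y = 0
General solution: y(x) = A sin(12x) + B cos(12x), where A and B are arbitrary constants fixed by the endpoint conditions.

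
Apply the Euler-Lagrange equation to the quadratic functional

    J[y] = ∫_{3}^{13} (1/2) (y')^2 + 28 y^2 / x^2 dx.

The Lagrangian is L = (1/2) (y')^2 + 28 y^2 / x^2.
Compute ∂L/∂y = 56y/x^2, ∂L/∂y' = y'.
The Euler-Lagrange equation d/dx(∂L/∂y') − ∂L/∂y = 0 reduces to
    y'' − 56/x^2 · y = 0  (x > 0).
Its general solution is
    y(x) = A x^8 + B x^(-7),
with A, B fixed by the endpoint conditions.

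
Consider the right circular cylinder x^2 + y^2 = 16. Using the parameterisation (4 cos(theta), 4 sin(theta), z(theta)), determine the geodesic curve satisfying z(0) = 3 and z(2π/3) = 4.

Parameterise the cylinder of radius R = 4 as
    r(θ) = (4 cos θ, 4 sin θ, z(θ)).
The arc-length element is
    ds = sqrt(16 + (dz/dθ)^2) dθ,
so the Lagrangian is L = sqrt(16 + z'^2).
L depends on z' only, not on z or θ, so ∂L/∂z = 0 and
    ∂L/∂z' = z' / sqrt(16 + z'^2).
The Euler-Lagrange equation gives
    d/dθ( z' / sqrt(16 + z'^2) ) = 0,
so z' is constant. Integrating once:
    z(θ) = a θ + b,
a helix on the cylinder (a straight line when the cylinder is unrolled). The constants a, b are determined by the endpoint conditions.
With endpoint conditions z(0) = 3 and z(2π/3) = 4: from z(0) = b we get b = 3, and a·2π/3 + 3 = 4 gives a = 3/(2π), so
    z(θ) = (3/(2π)) θ + 3.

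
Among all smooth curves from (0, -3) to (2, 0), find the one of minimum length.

Arc-length functional: J[y] = ∫ sqrt(1 + (y')^2) dx.
Lagrangian L = sqrt(1 + (y')^2) has no explicit y dependence, so ∂L/∂y = 0 and the Euler-Lagrange equation gives
    d/dx( y' / sqrt(1 + (y')^2) ) = 0  ⇒  y' / sqrt(1 + (y')^2) = const.
Hence y' is constant, so y(x) is affine.
Fitting the endpoints (0, -3) and (2, 0):
    slope m = (0 − (-3)) / (2 − 0) = 3/2,
    intercept c = (-3) − m·0 = -3.
Extremal: y(x) = (3/2) x - 3.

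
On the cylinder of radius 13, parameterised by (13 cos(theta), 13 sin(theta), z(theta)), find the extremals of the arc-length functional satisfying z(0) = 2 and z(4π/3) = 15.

Parameterise the cylinder of radius R = 13 as
    r(θ) = (13 cos θ, 13 sin θ, z(θ)).
The arc-length element is
    ds = sqrt(169 + (dz/dθ)^2) dθ,
so the Lagrangian is L = sqrt(169 + z'^2).
L depends on z' only, not on z or θ, so ∂L/∂z = 0 and
    ∂L/∂z' = z' / sqrt(169 + z'^2).
The Euler-Lagrange equation gives
    d/dθ( z' / sqrt(169 + z'^2) ) = 0,
so z' is constant. Integrating once:
    z(θ) = a θ + b,
a helix on the cylinder (a straight line when the cylinder is unrolled). The constants a, b are determined by the endpoint conditions.
With endpoint conditions z(0) = 2 and z(4π/3) = 15: from z(0) = b we get b = 2, and a·4π/3 + 2 = 15 gives a = 39/(4π), so
    z(θ) = (39/(4π)) θ + 2.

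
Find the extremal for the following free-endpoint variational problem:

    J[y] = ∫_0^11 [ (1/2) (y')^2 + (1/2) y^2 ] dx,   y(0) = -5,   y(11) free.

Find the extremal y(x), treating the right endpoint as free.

The Lagrangian L = (1/2) (y')^2 + (1/2) y^2 gives
    ∂L/∂y = 1 y,   ∂L/∂y' = y'.
Euler-Lagrange: y'' − y = 0.
With k = 1, the general solution is
    y(x) = A cosh(x) + B sinh(x).
Fixed left endpoint y(0) = -5 ⇒ A = -5.
The right endpoint x = 11 is free, so the natural (transversality) condition is ∂L/∂y' |_{x=11} = 0, i.e. y'(11) = 0.
Compute y'(x) = A k sinh(k x) + B k cosh(k x), so
    y'(11) = A k sinh(k·11) + B k cosh(k·11) = 0
    ⇒ B = −A tanh(k·11) = 5 tanh(1·11).
Therefore the extremal is
    y(x) = −5 cosh(1 x) + 5 tanh(1·11) sinh(1 x).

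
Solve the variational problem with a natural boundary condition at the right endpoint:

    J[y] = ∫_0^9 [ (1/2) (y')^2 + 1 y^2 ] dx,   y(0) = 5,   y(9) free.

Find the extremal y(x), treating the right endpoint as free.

The Lagrangian L = (1/2) (y')^2 + 1 y^2 gives
    ∂L/∂y = 2 y,   ∂L/∂y' = y'.
Euler-Lagrange: y'' − 2 y = 0.
With k = sqrt(2), the general solution is
    y(x) = A cosh(sqrt(2) x) + B sinh(sqrt(2) x).
Fixed left endpoint y(0) = 5 ⇒ A = 5.
The right endpoint x = 9 is free, so the natural (transversality) condition is ∂L/∂y' |_{x=9} = 0, i.e. y'(9) = 0.
Compute y'(x) = A k sinh(k x) + B k cosh(k x), so
    y'(9) = A k sinh(k·9) + B k cosh(k·9) = 0
    ⇒ B = −A tanh(k·9) = − 5 tanh(sqrt(2)·9).
Therefore the extremal is
    y(x) = 5 cosh(sqrt(2) x) − 5 tanh(sqrt(2)·9) sinh(sqrt(2) x).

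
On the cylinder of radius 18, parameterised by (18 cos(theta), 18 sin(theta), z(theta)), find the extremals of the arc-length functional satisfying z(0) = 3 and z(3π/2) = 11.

Parameterise the cylinder of radius R = 18 as
    r(θ) = (18 cos θ, 18 sin θ, z(θ)).
The arc-length element is
    ds = sqrt(324 + (dz/dθ)^2) dθ,
so the Lagrangian is L = sqrt(324 + z'^2).
L depends on z' only, not on z or θ, so ∂L/∂z = 0 and
    ∂L/∂z' = z' / sqrt(324 + z'^2).
The Euler-Lagrange equation gives
    d/dθ( z' / sqrt(324 + z'^2) ) = 0,
so z' is constant. Integrating once:
    z(θ) = a θ + b,
a helix on the cylinder (a straight line when the cylinder is unrolled). The constants a, b are determined by the endpoint conditions.
With endpoint conditions z(0) = 3 and z(3π/2) = 11: from z(0) = b we get b = 3, and a·3π/2 + 3 = 11 gives a = 16/(3π), so
    z(θ) = (16/(3π)) θ + 3.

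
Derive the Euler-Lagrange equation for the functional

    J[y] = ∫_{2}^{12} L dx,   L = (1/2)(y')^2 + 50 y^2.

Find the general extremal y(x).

The Lagrangian is L = (1/2)(y')^2 + 50 y^2.
∂L/∂y = 100y.
∂L/∂y' = y'.
The Euler-Lagrange equation d/dx(∂L/∂y') − ∂L/∂y = 0 becomes:
    y'' - 100 y = 0
General solution: y(x) = A e^(10x) + B e^(-10x), where A and B are arbitrary constants fixed by the endpoint conditions.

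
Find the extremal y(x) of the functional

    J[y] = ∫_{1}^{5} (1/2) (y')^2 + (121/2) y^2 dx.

The Lagrangian is L = (1/2) (y')^2 + (121/2) y^2.
Compute ∂L/∂y = 121y, ∂L/∂y' = y'.
The Euler-Lagrange equation d/dx(∂L/∂y') − ∂L/∂y = 0 reduces to
    y'' − 121 y = 0.
Its general solution is
    y(x) = A e^(11x) + B e^(−11x),
with A, B fixed by the endpoint conditions.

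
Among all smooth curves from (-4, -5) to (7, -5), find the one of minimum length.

Arc-length functional: J[y] = ∫ sqrt(1 + (y')^2) dx.
Lagrangian L = sqrt(1 + (y')^2) has no explicit y dependence, so ∂L/∂y = 0 and the Euler-Lagrange equation gives
    d/dx( y' / sqrt(1 + (y')^2) ) = 0  ⇒  y' / sqrt(1 + (y')^2) = const.
Hence y' is constant, so y(x) is affine.
Fitting the endpoints (-4, -5) and (7, -5):
    slope m = ((-5) − (-5)) / (7 − (-4)) = 0,
    intercept c = (-5) − m·(-4) = -5.
Extremal: y(x) = -5.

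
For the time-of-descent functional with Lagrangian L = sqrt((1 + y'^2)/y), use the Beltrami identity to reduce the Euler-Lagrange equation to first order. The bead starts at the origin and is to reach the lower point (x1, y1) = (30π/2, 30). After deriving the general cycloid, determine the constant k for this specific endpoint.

The Lagrangian L = sqrt((1 + y'^2) / y) has no explicit x dependence, so the Beltrami identity applies:
    L − y' ∂L/∂y' = C.
Compute ∂L/∂y' = y' / sqrt(y (1 + y'^2)).
Substitute:
    sqrt((1 + y'^2)/y) − y'·y' / sqrt(y (1 + y'^2))
    = (1 + y'^2) / sqrt(y (1 + y'^2)) − y'^2 / sqrt(y (1 + y'^2))
    = 1 / sqrt(y (1 + y'^2)) = C.
Squaring and rearranging gives the first integral
    y (1 + y'^2) = 1/C^2 =: k   (constant).
Solving this first-order ODE by the substitution
    y = (k/2)(1 − cos θ)
yields the cycloid parameterisation
    x(θ) = (k/2)(θ − sin θ),   y(θ) = (k/2)(1 − cos θ).
The constant k is fixed by the endpoint condition.
Now fit the given lower endpoint (x1, y1) = (30π/2, 30). At the bottom of the first arch (θ = π), the parametric equations give
    y(π) = (k/2)(1 − cos π) = k,
    x(π) = (k/2)(π − sin π) = kπ/2.
Matching y(π) = 30 gives k = 30, consistent with x(π) = 30π/2. Therefore the specific cycloid is
    x(θ) = (30/2)(θ − sin θ),   y(θ) = (30/2)(1 − cos θ).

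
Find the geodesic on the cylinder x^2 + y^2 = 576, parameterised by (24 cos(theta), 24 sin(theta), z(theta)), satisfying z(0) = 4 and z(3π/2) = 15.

Parameterise the cylinder of radius R = 24 as
    r(θ) = (24 cos θ, 24 sin θ, z(θ)).
The arc-length element is
    ds = sqrt(576 + (dz/dθ)^2) dθ,
so the Lagrangian is L = sqrt(576 + z'^2).
L depends on z' only, not on z or θ, so ∂L/∂z = 0 and
    ∂L/∂z' = z' / sqrt(576 + z'^2).
The Euler-Lagrange equation gives
    d/dθ( z' / sqrt(576 + z'^2) ) = 0,
so z' is constant. Integrating once:
    z(θ) = a θ + b,
a helix on the cylinder (a straight line when the cylinder is unrolled). The constants a, b are determined by the endpoint conditions.
With endpoint conditions z(0) = 4 and z(3π/2) = 15: from z(0) = b we get b = 4, and a·3π/2 + 4 = 15 gives a = 22/(3π), so
    z(θ) = (22/(3π)) θ + 4.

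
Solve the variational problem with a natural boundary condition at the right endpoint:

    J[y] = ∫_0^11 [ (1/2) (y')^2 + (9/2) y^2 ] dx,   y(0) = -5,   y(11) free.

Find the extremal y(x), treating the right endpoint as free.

The Lagrangian L = (1/2) (y')^2 + (9/2) y^2 gives
    ∂L/∂y = 9 y,   ∂L/∂y' = y'.
Euler-Lagrange: y'' − 9 y = 0.
With k = 3, the general solution is
    y(x) = A cosh(3 x) + B sinh(3 x).
Fixed left endpoint y(0) = -5 ⇒ A = -5.
The right endpoint x = 11 is free, so the natural (transversality) condition is ∂L/∂y' |_{x=11} = 0, i.e. y'(11) = 0.
Compute y'(x) = A k sinh(k x) + B k cosh(k x), so
    y'(11) = A k sinh(k·11) + B k cosh(k·11) = 0
    ⇒ B = −A tanh(k·11) = 5 tanh(3·11).
Therefore the extremal is
    y(x) = −5 cosh(3 x) + 5 tanh(3·11) sinh(3 x).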